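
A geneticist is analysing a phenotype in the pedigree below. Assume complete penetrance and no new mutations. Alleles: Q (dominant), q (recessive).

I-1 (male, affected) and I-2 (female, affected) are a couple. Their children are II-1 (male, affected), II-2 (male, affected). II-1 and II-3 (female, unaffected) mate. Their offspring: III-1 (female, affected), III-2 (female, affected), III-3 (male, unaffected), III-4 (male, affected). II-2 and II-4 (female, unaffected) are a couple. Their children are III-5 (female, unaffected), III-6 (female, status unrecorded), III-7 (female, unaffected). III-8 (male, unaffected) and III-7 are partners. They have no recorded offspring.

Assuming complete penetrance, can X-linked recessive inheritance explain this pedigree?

A consistent assignment under X-linked recessive exists: I-1 X^q Y, I-2 X^q X^q, II-1 X^q Y, II-2 X^q Y, II-3 X^Q X^q, II-4 X^Q X^Q, III-1 X^q X^q, III-2 X^q X^q, III-3 X^Q Y, III-4 X^q Y, III-5 X^Q X^q, III-6 X^Q X^q, III-7 X^Q X^q, III-8 X^Q Y.
In this assignment every recorded phenotype matches its genotype and every non-founder's genotype is obtainable from its parents' genotypes, so the pedigree is consistent.

Yes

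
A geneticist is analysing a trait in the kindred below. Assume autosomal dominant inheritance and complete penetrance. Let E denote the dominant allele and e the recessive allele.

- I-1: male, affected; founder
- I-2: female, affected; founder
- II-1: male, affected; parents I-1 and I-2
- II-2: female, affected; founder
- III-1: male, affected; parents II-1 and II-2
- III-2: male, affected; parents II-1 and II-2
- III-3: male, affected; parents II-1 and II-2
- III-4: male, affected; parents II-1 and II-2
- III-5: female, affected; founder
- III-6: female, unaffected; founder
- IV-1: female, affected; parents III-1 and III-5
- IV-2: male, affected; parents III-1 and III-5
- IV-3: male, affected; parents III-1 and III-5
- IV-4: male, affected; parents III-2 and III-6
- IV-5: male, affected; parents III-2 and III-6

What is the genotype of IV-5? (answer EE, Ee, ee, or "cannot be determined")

From phenotype alone, IV-5 is EE or Ee.
IV-5 is affected so carries E and received e from III-6 (ee), so IV-5 is Ee.

Ee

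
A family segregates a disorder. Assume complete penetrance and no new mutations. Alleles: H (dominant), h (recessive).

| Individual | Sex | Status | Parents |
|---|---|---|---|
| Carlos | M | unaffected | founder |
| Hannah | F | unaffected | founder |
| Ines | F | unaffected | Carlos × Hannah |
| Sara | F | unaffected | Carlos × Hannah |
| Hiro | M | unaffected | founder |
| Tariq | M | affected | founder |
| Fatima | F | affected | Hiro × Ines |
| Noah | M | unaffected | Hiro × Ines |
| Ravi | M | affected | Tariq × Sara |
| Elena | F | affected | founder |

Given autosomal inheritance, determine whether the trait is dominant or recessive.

recessive

Hiro and Ines are both unaffected yet have an affected child Fatima. Under dominance, an affected child requires at least one affected parent, so the trait cannot be dominant.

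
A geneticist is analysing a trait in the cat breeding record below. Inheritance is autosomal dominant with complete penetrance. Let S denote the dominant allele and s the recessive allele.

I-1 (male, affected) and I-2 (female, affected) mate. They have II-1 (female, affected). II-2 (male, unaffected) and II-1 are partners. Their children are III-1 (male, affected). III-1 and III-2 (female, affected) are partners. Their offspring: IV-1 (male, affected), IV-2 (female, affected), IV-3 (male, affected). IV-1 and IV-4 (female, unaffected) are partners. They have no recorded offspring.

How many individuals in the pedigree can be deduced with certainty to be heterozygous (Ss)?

1

Obligate heterozygotes: III-1 is affected so carries S and received s from II-2 (ss), so III-1 is Ss.
Every other individual is either homozygous by phenotype or has at least one consistent homozygous assignment, so the count is 1.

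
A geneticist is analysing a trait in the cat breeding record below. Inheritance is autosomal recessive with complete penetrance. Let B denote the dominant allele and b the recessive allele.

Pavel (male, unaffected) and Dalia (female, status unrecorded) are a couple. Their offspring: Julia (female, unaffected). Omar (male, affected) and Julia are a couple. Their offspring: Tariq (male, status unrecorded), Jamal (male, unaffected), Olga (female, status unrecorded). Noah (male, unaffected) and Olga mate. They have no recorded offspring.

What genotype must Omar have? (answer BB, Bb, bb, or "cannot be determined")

Omar is affected, so Omar is bb.

bb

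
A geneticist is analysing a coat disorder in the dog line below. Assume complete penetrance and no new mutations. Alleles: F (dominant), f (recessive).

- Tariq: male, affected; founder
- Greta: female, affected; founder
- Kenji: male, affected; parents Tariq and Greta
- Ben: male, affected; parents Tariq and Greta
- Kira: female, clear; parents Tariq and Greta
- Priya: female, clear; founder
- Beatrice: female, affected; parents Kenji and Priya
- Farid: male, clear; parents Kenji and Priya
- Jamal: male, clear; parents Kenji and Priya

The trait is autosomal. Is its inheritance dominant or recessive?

dominant

Tariq and Greta are both affected yet have a clear child Kira. Under a recessive model two affected parents are homozygous and every child would be affected, so the trait cannot be recessive.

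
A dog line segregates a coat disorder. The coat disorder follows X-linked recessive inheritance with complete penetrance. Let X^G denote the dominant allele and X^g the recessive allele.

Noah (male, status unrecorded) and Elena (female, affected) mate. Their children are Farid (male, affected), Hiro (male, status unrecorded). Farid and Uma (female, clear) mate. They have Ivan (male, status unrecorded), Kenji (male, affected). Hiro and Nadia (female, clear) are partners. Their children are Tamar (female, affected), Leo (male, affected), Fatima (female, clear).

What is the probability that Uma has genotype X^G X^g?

Uma is clear so carries G and passed g to Kenji (X^g Y), so Uma is X^G X^g, giving P(X^G X^g) = 1.

1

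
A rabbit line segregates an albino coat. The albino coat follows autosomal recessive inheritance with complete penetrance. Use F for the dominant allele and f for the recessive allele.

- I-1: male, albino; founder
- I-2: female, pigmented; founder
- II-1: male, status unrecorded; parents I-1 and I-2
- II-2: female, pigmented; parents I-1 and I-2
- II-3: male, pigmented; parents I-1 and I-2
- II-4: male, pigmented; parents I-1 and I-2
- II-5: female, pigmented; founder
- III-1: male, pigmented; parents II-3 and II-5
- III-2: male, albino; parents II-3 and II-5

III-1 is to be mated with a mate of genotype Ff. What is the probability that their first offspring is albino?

II-3 is pigmented so carries F and received f from I-1 (ff), so II-3 is Ff.
II-5 is pigmented so carries F and passed f to III-2 (ff), so II-5 is Ff.
III-1 is a pigmented offspring of II-3 (Ff) × II-5 (Ff), whose cross gives 1/4 FF : 1/2 Ff : 1/4 ff; conditioning on being pigmented, III-1 is FF with probability 1/3, Ff with probability 2/3.
Summing over parental genotype combinations, P(offspring is albino) = 2/3·1/4 = 1/6.

1/6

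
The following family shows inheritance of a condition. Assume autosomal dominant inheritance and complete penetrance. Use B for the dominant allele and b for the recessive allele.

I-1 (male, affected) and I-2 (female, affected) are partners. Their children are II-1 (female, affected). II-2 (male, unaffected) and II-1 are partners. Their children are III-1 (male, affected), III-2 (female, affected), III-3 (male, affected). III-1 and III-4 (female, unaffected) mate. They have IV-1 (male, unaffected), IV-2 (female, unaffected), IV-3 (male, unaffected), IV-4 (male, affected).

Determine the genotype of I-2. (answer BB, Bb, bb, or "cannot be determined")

cannot be determined

I-2's phenotype allows BB or Bb, and no parent or child forces a single allele at both positions; consistent genotype assignments exist with I-2 as BB or Bb.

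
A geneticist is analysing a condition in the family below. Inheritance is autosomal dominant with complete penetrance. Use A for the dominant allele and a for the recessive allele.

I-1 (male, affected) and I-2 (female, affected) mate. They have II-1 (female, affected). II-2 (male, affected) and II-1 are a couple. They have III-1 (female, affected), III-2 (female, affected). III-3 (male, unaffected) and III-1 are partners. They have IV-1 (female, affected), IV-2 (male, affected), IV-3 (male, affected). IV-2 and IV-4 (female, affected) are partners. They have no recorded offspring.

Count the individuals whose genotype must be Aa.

Obligate heterozygotes: IV-1 is affected so carries A and received a from III-3 (aa), so IV-1 is Aa; IV-2 is affected so carries A and received a from III-3 (aa), so IV-2 is Aa; IV-3 is affected so carries A and received a from III-3 (aa), so IV-3 is Aa.
Every other individual is either homozygous by phenotype or has at least one consistent homozygous assignment, so the count is 3.

3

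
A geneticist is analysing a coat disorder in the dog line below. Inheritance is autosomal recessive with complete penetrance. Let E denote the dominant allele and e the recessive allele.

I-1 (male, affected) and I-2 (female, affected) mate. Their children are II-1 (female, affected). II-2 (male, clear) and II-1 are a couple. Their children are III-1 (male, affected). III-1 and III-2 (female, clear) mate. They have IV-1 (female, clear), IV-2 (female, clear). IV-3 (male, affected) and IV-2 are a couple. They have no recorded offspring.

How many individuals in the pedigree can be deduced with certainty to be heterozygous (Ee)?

Obligate heterozygotes: II-2 is clear so carries E and passed e to III-1 (ee), so II-2 is Ee; IV-1 is clear so carries E and received e from III-1 (ee), so IV-1 is Ee; IV-2 is clear so carries E and received e from III-1 (ee), so IV-2 is Ee.
Every other individual is either homozygous by phenotype or has at least one consistent homozygous assignment, so the count is 3.

3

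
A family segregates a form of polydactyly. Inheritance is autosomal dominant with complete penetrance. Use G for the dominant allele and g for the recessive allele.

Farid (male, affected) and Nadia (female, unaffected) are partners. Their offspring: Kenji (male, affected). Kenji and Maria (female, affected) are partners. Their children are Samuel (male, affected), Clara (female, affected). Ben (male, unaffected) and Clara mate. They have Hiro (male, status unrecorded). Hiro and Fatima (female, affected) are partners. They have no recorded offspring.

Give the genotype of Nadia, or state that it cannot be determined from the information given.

gg

Nadia is unaffected, so Nadia is gg.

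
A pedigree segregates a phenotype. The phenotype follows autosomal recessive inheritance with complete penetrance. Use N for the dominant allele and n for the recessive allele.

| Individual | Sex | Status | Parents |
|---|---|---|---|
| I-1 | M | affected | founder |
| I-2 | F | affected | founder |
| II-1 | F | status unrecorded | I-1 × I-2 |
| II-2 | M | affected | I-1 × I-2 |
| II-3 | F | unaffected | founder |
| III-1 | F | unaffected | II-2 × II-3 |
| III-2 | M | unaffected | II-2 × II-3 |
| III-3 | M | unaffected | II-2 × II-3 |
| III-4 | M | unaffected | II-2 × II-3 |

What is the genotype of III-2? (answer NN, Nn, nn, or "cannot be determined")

Nn

From phenotype alone, III-2 is NN or Nn.
III-2 is unaffected so carries N and received n from II-2 (nn), so III-2 is Nn.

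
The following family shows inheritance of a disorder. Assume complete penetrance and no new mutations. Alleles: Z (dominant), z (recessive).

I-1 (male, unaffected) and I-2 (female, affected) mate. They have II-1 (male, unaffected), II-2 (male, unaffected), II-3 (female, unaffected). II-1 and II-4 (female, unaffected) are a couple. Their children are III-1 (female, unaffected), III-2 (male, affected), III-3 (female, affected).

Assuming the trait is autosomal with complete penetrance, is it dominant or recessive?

recessive

II-1 and II-4 are both unaffected yet have an affected child III-2. Under dominance, an affected child requires at least one affected parent, so the trait cannot be dominant.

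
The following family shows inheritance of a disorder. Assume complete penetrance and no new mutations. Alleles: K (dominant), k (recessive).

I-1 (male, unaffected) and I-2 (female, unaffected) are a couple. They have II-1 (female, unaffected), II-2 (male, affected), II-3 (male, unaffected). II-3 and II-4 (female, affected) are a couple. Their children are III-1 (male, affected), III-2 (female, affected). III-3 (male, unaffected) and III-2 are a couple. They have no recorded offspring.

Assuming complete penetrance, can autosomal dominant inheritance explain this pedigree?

Under autosomal dominant, II-2 (affected, male) cannot arise from I-1 (unaffected) × I-2 (unaffected).

No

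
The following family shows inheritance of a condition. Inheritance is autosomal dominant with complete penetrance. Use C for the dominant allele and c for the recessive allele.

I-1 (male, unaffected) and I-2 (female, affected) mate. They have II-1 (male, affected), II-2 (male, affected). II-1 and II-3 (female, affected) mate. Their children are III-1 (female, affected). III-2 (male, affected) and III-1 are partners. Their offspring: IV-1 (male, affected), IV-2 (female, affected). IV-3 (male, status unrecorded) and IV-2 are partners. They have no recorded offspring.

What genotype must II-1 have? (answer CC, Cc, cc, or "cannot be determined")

Cc

From phenotype alone, II-1 is CC or Cc.
II-1 is affected so carries C and received c from I-1 (cc), so II-1 is Cc.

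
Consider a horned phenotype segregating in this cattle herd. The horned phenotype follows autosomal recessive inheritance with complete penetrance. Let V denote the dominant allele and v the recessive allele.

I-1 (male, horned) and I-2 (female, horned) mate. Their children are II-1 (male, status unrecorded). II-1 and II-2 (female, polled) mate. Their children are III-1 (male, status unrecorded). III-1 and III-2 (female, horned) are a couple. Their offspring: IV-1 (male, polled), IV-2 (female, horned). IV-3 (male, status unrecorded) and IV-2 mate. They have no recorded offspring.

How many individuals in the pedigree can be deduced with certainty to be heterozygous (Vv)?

Obligate heterozygotes: III-1 passed V to IV-1 (Vv, whose v came from III-2) and received v from II-1 (vv), so III-1 is Vv; IV-1 is polled so carries V and received v from III-2 (vv), so IV-1 is Vv.
Every other individual is either homozygous by phenotype or has at least one consistent homozygous assignment, so the count is 2.

2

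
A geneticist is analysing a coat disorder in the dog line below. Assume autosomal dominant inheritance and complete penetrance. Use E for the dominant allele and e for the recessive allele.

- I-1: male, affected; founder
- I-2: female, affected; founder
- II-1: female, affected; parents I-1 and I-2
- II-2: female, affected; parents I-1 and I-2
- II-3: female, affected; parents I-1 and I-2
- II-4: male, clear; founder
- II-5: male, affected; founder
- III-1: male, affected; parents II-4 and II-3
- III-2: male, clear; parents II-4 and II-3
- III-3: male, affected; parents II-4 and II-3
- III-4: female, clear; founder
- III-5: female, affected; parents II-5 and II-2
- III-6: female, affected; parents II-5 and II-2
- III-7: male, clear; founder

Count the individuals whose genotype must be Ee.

Obligate heterozygotes: II-3 is affected so carries E and passed e to III-2 (ee), so II-3 is Ee; III-1 is affected so carries E and received e from II-4 (ee), so III-1 is Ee; III-3 is affected so carries E and received e from II-4 (ee), so III-3 is Ee.
Every other individual is either homozygous by phenotype or has at least one consistent homozygous assignment, so the count is 3.

3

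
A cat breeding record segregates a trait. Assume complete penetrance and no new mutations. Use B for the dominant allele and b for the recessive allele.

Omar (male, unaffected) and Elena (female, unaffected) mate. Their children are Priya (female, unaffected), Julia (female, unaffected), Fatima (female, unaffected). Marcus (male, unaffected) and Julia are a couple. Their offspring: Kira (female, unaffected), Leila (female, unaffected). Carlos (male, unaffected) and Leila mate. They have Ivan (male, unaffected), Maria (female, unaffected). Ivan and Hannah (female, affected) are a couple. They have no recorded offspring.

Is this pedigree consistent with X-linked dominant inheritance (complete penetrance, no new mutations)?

Yes

A consistent assignment under X-linked dominant exists: Omar X^b Y, Elena X^b X^b, Priya X^b X^b, Julia X^b X^b, Fatima X^b X^b, Marcus X^b Y, Kira X^b X^b, Leila X^b X^b, Carlos X^b Y, Ivan X^b Y, Maria X^b X^b, Hannah X^B X^B.
In this assignment every recorded phenotype matches its genotype and every non-founder's genotype is obtainable from its parents' genotypes, so the pedigree is consistent.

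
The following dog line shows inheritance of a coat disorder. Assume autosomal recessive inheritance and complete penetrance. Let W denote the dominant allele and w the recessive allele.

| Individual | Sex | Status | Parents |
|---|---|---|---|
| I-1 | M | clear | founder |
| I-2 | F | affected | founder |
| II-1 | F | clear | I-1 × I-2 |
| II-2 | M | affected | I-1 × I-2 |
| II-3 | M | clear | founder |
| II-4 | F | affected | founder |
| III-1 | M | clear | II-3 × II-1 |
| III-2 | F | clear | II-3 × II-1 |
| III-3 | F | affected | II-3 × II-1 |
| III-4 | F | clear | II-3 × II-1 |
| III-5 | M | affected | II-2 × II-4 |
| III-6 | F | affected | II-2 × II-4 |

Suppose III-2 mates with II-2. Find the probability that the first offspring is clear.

2/3

II-3 is clear so carries W and passed w to III-3 (ww), so II-3 is Ww.
II-1 is clear so carries W and received w from I-2 (ww), so II-1 is Ww.
III-2 is a clear offspring of II-3 (Ww) × II-1 (Ww), whose cross gives 1/4 WW : 1/2 Ww : 1/4 ww; conditioning on being clear, III-2 is WW with probability 1/3, Ww with probability 2/3.
II-2 is affected, so II-2 is ww.
Summing over parental genotype combinations, P(offspring is clear) = 1/3·1 + 2/3·1/2 = 2/3.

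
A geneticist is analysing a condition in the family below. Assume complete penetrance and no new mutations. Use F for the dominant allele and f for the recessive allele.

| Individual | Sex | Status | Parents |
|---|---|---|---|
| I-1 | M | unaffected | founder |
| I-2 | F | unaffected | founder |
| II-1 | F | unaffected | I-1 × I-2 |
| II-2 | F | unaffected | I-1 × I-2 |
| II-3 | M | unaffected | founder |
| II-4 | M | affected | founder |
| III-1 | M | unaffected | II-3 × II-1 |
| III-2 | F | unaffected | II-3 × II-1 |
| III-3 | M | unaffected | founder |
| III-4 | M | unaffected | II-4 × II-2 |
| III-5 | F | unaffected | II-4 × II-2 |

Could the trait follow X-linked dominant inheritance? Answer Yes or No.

Under X-linked dominant, III-5 (unaffected, female) cannot arise from II-4 (affected) × II-2 (unaffected).

No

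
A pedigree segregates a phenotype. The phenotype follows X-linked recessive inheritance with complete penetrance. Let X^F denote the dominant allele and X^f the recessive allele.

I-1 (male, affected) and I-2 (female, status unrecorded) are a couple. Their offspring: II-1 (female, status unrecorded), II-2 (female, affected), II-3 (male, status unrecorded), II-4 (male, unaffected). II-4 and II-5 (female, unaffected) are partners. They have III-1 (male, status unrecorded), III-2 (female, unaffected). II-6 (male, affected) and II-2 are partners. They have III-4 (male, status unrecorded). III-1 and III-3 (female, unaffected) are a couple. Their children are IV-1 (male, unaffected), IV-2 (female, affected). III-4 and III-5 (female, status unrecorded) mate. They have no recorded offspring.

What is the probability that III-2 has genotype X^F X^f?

1/2

II-4 is unaffected, so II-4 is X^F Y.
II-5 is unaffected so carries F and passed f to III-1 (X^f Y), so II-5 is X^F X^f.
Their cross gives offspring ratios 1/2 X^F X^F : 1/2 X^F X^f. Conditioning on III-2 being unaffected, P(X^F X^f) = 1/2 / 1 = 1/2.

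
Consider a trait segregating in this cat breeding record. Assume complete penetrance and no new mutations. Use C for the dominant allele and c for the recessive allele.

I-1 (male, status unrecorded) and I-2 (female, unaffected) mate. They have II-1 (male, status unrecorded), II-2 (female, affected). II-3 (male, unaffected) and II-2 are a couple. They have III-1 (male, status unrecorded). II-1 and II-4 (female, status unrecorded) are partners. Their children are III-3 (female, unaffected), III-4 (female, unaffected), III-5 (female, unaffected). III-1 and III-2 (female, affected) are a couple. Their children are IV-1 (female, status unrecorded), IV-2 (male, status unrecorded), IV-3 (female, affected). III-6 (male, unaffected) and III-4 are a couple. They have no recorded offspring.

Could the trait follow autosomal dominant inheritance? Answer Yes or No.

A consistent assignment under autosomal dominant exists: I-1 CC, I-2 cc, II-1 Cc, II-2 Cc, II-3 cc, II-4 Cc, III-1 Cc, III-2 CC, III-3 cc, III-4 cc, III-5 cc, III-6 cc, IV-1 CC, IV-2 CC, IV-3 CC.
In this assignment every recorded phenotype matches its genotype and every non-founder's genotype is obtainable from its parents' genotypes, so the pedigree is consistent.

Yes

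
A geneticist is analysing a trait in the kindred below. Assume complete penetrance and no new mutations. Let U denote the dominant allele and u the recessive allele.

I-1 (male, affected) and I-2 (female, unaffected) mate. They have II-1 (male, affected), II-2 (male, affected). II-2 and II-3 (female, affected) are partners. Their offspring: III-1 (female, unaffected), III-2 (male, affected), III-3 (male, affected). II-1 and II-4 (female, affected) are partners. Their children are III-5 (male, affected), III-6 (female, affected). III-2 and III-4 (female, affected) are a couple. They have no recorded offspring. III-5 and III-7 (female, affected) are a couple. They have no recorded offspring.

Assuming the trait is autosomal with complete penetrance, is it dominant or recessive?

dominant

II-2 and II-3 are both affected yet have an unaffected child III-1. Under a recessive model two affected parents are homozygous and every child would be affected, so the trait cannot be recessive.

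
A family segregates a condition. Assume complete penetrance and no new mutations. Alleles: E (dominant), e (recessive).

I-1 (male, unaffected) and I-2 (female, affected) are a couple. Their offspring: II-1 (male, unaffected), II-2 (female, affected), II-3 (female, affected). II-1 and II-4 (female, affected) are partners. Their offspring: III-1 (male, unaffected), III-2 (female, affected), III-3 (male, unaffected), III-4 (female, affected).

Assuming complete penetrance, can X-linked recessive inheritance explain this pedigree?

Under X-linked recessive, II-1 (unaffected, male) cannot arise from I-1 (unaffected) × I-2 (affected).

No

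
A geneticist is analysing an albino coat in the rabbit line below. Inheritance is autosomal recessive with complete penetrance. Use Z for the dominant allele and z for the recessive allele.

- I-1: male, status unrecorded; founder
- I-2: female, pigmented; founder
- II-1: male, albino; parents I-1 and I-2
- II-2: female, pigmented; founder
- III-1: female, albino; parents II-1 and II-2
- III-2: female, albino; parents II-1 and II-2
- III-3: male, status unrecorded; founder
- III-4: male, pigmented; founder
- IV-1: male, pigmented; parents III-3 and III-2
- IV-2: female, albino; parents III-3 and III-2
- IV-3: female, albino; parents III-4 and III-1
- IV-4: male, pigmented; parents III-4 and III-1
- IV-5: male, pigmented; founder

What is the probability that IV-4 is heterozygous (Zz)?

IV-4 is pigmented so carries Z and received z from III-1 (zz), so IV-4 is Zz, giving P(Zz) = 1.

1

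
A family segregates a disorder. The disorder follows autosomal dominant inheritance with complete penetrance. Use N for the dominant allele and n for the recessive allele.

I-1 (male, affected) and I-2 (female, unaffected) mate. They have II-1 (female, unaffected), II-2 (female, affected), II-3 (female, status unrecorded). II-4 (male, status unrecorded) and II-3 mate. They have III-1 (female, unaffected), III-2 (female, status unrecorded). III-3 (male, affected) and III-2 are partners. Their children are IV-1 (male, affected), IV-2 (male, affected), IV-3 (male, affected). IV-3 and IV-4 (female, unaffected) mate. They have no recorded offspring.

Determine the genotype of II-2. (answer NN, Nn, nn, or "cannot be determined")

Nn

From phenotype alone, II-2 is NN or Nn.
II-2 is affected so carries N and received n from I-2 (nn), so II-2 is Nn.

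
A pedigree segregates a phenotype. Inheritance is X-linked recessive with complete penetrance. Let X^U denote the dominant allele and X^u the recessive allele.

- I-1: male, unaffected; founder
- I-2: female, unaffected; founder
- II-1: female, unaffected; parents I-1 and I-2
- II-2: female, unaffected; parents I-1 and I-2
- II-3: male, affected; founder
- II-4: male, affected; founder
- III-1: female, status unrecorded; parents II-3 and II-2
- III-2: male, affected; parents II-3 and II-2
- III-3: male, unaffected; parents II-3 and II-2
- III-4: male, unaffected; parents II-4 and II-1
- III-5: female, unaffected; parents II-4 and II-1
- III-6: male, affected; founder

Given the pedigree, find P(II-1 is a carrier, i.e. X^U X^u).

I-1 is unaffected, so I-1 is X^U Y.
I-2 is unaffected so carries U and passed u to II-2 (X^U X^u, whose U came from I-1), so I-2 is X^U X^u.
Their cross gives offspring ratios 1/2 X^U X^U : 1/2 X^U X^u. Conditioning on II-1 being unaffected, P(X^U X^u) = 1/2 / 1 = 1/2 before taking II-1's own offspring into account.
II-4 is affected, so II-4 is X^u Y.
Now use II-1's offspring. Probability of each recorded status — unaffected son III-4: 1/2 if II-1 is X^U X^u, 1 if X^U X^U; unaffected daughter III-5: 1/2 if II-1 is X^U X^u, 1 if X^U X^U.
Bayes: P(X^U X^u) = 1/2·1/4 / (1/2·1/4 + 1/2·1) = 1/5.

1/5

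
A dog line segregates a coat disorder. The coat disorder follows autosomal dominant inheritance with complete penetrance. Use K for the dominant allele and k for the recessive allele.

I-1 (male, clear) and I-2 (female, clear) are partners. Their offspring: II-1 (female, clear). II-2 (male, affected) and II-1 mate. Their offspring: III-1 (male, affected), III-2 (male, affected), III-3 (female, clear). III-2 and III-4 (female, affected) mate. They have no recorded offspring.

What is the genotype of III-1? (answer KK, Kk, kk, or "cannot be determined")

From phenotype alone, III-1 is KK or Kk.
III-1 is affected so carries K and received k from II-1 (kk), so III-1 is Kk.

Kk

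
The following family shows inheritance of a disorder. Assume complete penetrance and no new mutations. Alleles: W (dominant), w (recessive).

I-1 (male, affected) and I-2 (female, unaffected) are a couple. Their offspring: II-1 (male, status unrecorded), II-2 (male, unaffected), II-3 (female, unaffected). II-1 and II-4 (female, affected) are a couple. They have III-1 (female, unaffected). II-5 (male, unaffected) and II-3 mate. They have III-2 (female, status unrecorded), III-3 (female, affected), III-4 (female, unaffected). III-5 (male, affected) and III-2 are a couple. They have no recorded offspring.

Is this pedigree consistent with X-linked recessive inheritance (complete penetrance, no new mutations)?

No

Under X-linked recessive, III-3 (affected, female) cannot arise from II-5 (unaffected) × II-3 (unaffected).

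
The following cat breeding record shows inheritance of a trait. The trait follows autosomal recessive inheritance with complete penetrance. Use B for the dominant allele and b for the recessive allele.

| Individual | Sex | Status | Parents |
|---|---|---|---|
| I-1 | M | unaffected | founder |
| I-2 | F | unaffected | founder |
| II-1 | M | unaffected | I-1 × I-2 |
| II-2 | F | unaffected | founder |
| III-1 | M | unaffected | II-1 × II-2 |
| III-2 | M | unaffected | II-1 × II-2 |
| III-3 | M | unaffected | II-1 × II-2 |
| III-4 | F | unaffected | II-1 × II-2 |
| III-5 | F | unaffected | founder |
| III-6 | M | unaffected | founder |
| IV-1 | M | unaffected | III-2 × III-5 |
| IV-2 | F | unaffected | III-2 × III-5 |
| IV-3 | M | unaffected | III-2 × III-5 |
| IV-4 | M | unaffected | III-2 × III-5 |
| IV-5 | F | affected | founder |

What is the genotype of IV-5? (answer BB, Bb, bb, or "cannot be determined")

bb

IV-5 is affected, so IV-5 is bb.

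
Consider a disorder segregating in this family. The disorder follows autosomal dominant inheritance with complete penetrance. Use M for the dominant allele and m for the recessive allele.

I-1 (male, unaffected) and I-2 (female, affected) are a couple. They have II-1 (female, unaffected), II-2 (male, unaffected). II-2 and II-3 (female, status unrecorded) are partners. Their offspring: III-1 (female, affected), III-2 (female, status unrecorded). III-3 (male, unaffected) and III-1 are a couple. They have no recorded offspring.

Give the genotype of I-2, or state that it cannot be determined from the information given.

From phenotype alone, I-2 is MM or Mm.
I-2 is affected so carries M and passed m to II-1 (mm), so I-2 is Mm.

Mm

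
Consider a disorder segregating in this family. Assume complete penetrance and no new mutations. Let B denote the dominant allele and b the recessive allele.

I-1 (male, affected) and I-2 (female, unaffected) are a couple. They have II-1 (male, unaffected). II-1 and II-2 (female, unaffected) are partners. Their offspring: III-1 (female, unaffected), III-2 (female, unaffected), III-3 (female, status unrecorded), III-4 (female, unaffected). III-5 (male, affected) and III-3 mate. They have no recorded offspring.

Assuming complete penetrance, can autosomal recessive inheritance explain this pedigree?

A consistent assignment under autosomal recessive exists: I-1 bb, I-2 BB, II-1 Bb, II-2 BB, III-1 BB, III-2 BB, III-3 BB, III-4 BB, III-5 bb.
In this assignment every recorded phenotype matches its genotype and every non-founder's genotype is obtainable from its parents' genotypes, so the pedigree is consistent.

Yes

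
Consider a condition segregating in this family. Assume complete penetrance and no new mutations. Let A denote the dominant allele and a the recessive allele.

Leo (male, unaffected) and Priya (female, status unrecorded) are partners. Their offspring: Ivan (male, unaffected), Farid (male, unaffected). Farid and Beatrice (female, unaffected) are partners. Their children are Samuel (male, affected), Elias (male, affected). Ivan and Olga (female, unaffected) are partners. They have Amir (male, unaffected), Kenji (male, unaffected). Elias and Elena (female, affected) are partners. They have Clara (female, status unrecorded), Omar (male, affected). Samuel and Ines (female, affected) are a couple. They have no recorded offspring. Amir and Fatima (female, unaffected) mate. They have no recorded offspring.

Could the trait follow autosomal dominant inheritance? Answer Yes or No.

Under autosomal dominant, Samuel (affected, male) cannot arise from Farid (unaffected) × Beatrice (unaffected).

No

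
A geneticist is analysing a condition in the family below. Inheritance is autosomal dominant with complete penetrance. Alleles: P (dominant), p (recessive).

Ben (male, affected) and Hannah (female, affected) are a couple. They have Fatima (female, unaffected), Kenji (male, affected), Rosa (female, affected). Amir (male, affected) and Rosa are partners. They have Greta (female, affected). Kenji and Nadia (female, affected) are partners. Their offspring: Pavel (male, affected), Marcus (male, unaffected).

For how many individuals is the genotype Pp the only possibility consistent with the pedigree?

Obligate heterozygotes: Ben is affected so carries P and passed p to Fatima (pp), so Ben is Pp; Hannah is affected so carries P and passed p to Fatima (pp), so Hannah is Pp; Kenji is affected so carries P and passed p to Marcus (pp), so Kenji is Pp; Nadia is affected so carries P and passed p to Marcus (pp), so Nadia is Pp.
Every other individual is either homozygous by phenotype or has at least one consistent homozygous assignment, so the count is 4.

4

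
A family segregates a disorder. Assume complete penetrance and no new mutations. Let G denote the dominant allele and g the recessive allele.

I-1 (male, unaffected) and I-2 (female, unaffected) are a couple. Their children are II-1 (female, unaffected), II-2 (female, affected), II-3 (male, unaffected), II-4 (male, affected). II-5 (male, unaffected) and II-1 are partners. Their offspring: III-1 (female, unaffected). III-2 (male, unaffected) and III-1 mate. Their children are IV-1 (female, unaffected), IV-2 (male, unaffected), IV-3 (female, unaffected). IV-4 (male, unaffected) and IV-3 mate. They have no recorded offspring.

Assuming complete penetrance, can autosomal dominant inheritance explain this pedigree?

No

Under autosomal dominant, II-2 (affected, female) cannot arise from I-1 (unaffected) × I-2 (unaffected).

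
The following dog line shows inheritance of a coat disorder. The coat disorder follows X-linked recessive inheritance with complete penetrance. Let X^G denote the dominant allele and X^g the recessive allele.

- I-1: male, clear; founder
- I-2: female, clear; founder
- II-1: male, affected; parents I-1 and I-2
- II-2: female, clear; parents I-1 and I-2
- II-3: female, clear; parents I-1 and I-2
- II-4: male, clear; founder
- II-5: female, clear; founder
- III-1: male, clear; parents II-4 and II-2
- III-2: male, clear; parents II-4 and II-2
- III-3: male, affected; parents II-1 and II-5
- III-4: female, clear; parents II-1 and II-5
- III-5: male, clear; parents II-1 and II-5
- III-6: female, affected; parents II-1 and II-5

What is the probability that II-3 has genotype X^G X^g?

1/2

I-1 is clear, so I-1 is X^G Y.
I-2 is clear so carries G and passed g to II-1 (X^g Y), so I-2 is X^G X^g.
Their cross gives offspring ratios 1/2 X^G X^G : 1/2 X^G X^g. Conditioning on II-3 being clear, P(X^G X^g) = 1/2 / 1 = 1/2.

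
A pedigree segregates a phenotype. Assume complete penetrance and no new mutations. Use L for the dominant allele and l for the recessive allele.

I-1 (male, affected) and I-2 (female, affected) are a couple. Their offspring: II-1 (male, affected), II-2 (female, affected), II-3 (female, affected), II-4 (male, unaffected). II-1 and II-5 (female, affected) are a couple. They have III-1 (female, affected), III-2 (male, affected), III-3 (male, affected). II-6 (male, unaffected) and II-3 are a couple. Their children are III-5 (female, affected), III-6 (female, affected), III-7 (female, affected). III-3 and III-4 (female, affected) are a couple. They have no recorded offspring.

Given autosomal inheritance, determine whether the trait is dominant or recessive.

dominant

I-1 and I-2 are both affected yet have an unaffected child II-4. Under a recessive model two affected parents are homozygous and every child would be affected, so the trait cannot be recessive.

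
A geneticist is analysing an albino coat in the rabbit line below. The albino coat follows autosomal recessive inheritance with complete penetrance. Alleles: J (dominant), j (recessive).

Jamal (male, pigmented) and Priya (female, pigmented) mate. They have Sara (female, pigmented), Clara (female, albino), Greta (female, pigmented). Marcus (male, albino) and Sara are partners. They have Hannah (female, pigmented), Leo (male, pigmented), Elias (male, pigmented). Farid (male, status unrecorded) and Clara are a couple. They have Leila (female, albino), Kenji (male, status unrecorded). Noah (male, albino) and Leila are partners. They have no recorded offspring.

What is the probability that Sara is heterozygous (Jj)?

1/5

Jamal is pigmented so carries J and passed j to Clara (jj), so Jamal is Jj.
Priya is pigmented so carries J and passed j to Clara (jj), so Priya is Jj.
Their cross gives offspring ratios 1/4 JJ : 1/2 Jj : 1/4 jj. Conditioning on Sara being pigmented, P(Jj) = 1/2 / 3/4 = 2/3 before taking Sara's own offspring into account.
Marcus is albino, so Marcus is jj.
Now use Sara's offspring. Probability of each recorded status — pigmented daughter Hannah: 1/2 if Sara is Jj, 1 if JJ; pigmented son Leo: 1/2 if Sara is Jj, 1 if JJ; pigmented son Elias: 1/2 if Sara is Jj, 1 if JJ.
Bayes: P(Jj) = 2/3·1/8 / (2/3·1/8 + 1/3·1) = 1/5.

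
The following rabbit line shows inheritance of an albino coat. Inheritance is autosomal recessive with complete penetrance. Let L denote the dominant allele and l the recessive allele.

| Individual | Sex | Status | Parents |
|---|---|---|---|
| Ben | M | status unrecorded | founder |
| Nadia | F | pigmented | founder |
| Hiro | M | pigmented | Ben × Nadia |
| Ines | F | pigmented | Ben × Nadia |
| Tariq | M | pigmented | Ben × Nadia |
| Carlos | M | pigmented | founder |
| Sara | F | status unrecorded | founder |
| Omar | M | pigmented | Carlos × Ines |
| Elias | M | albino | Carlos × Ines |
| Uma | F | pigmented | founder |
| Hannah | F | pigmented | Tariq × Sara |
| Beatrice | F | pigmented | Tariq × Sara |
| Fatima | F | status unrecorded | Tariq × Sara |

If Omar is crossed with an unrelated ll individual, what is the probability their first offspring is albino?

1/3

Carlos is pigmented so carries L and passed l to Elias (ll), so Carlos is Ll.
Ines is pigmented so carries L and passed l to Elias (ll), so Ines is Ll.
Omar is a pigmented offspring of Carlos (Ll) × Ines (Ll), whose cross gives 1/4 LL : 1/2 Ll : 1/4 ll; conditioning on being pigmented, Omar is LL with probability 1/3, Ll with probability 2/3.
Summing over parental genotype combinations, P(offspring is albino) = 2/3·1/2 = 1/3.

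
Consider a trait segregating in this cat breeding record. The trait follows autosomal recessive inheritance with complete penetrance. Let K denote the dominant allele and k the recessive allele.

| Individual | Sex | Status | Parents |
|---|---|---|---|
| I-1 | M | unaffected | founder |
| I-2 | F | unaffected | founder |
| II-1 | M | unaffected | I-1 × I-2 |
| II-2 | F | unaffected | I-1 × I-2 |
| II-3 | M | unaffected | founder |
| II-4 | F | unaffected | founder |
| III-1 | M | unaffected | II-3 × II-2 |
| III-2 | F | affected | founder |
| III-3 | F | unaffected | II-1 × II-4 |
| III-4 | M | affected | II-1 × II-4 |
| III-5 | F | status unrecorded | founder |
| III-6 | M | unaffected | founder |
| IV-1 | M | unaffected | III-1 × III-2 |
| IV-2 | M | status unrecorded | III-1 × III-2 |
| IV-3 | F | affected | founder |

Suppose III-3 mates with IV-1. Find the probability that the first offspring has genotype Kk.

1/2

II-1 is unaffected so carries K and passed k to III-4 (kk), so II-1 is Kk.
II-4 is unaffected so carries K and passed k to III-4 (kk), so II-4 is Kk.
III-3 is an unaffected offspring of II-1 (Kk) × II-4 (Kk), whose cross gives 1/4 KK : 1/2 Kk : 1/4 kk; conditioning on being unaffected, III-3 is KK with probability 1/3, Kk with probability 2/3.
IV-1 is unaffected so carries K and received k from III-2 (kk), so IV-1 is Kk.
Summing over parental genotype combinations, P(offspring has genotype Kk) = 1/3·1/2 + 2/3·1/2 = 1/2.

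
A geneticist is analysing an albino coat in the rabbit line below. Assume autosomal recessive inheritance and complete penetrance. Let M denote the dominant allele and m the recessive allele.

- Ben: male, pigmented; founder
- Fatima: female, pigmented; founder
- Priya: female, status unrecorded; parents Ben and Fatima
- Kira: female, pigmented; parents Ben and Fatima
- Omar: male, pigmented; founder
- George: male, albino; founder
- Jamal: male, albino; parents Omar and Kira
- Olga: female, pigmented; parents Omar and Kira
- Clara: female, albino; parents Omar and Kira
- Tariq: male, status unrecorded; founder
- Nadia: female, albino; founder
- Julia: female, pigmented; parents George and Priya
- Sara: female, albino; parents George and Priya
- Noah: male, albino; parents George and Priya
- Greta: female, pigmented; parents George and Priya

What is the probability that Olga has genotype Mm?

Omar is pigmented so carries M and passed m to Jamal (mm), so Omar is Mm.
Kira is pigmented so carries M and passed m to Jamal (mm), so Kira is Mm.
Their cross gives offspring ratios 1/4 MM : 1/2 Mm : 1/4 mm. Conditioning on Olga being pigmented, P(Mm) = 1/2 / 3/4 = 2/3.

2/3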